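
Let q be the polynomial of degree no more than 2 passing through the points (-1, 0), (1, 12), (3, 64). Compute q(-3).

28

Forward differences of the values at x = -1, 1, 3:
  q  : 0  12  64
  Δ  : 12  52
  Δ^2: 40
The second differences are constant, confirming degree 2.
Interpolating (Newton forward form) and evaluating at x = -3 gives q(-3) = 28.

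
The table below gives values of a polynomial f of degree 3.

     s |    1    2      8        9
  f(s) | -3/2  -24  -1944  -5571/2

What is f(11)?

Write f(s) = as^3 + bs^2 + cs + d. Substituting each data point gives a linear system:
  a + b + c + d = -3/2
  8a + 4b + 2c + d = -24
  512a + 64b + 8c + d = -1944
  729a + 81b + 9c + d = -5571/2
Solving the system yields a = -4, b = 3/2, c = 1, d = 0.
So f(s) = -4s³ + (3/2)s² + s.
Then f(11) = -10263/2.

-10263/2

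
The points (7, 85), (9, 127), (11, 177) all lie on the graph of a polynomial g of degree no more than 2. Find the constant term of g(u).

Write g(u) = au^2 + bu + c. Substituting each data point gives a linear system:
  49a + 7b + c = 85
  81a + 9b + c = 127
  121a + 11b + c = 177
Solving the system yields a = 1, b = 5, c = 1.
So g(u) = u^2 + 5u + 1.
The constant term is 1.

1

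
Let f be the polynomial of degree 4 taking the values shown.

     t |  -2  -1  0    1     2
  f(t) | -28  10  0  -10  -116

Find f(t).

Write f(t) = at^4 + bt^3 + ct^2 + dt + e. Substituting each data point gives a linear system:
  16a - 8b + 4c - 2d + e = -28
  a - b + c - d + e = 10
  e = 0
  a + b + c + d + e = -10
  16a + 8b + 4c + 2d + e = -116
Solving the system yields a = -6, b = -4, c = 6, d = -6, e = 0.
So f(t) = -6t^4 - 4t^3 + 6t^2 - 6t.
Check: f(1) = -10. ✓

f(t) = -6t^4 - 4t^3 + 6t^2 - 6t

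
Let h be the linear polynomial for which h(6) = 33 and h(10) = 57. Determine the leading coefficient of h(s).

Write h(s) = as + b. Substituting each data point gives a linear system:
  6a + b = 33
  10a + b = 57
Solving the system yields a = 6, b = -3.
So h(s) = 6s - 3.
The leading coefficient is 6.

6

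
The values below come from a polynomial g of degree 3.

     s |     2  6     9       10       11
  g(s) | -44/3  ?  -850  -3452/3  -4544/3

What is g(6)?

The 4 known points determine the degree-3 polynomial uniquely.
Write g(s) = as^3 + bs^2 + cs + d. Substituting each data point gives a linear system:
  8a + 4b + 2c + d = -44/3
  729a + 81b + 9c + d = -850
  1000a + 100b + 10c + d = -3452/3
  1331a + 121b + 11c + d = -4544/3
Solving the system yields a = -1, b = -5/3, c = 2, d = -4.
So g(s) = -s^3 - (5/3)s^2 + 2s - 4.
Then g(6) = -268.

-268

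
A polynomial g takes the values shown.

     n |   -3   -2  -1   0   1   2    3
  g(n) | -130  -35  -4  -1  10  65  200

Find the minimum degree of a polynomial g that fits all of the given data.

3

Forward differences of the values at n = -3, -2, -1, 0, 1, 2, 3:
  g  : -130  -35  -4  -1  10  65  200
  Δ  : 95  31  3  11  55  135
  Δ^2: -64  -28  8  44  80
  Δ^3: 36  36  36  36
  Δ^4: 0  0  0
  Δ^5: 0  0
  Δ^6: 0
The third differences are constant (36) and nonzero, while all higher differences vanish, so the minimal degree is 3.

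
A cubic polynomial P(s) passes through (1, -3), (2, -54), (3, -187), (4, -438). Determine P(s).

Using the Lagrange interpolation formula with nodes 1, 2, 3, 4:
  L_0(s) = (s - 2)(s - 3)(s - 4) / -6
  L_1(s) = (s - 1)(s - 3)(s - 4) / 2
  L_2(s) = (s - 1)(s - 2)(s - 4) / -2
  L_3(s) = (s - 1)(s - 2)(s - 3) / 6
Then P(s) = -3·L_0(s) - 54·L_1(s) - 187·L_2(s) - 438·L_3(s).
Expanding and collecting terms gives P(s) = -6s^3 - 5s^2 + 6s + 2.
Check: P(3) = -187. ✓

P(s) = -6s^3 - 5s^2 + 6s + 2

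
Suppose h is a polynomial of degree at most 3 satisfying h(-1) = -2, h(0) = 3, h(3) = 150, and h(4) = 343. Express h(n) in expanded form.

Write h(n) = an^3 + bn^2 + cn + d. Substituting each data point gives a linear system:
  -a + b - c + d = -2
  d = 3
  27a + 9b + 3c + d = 150
  64a + 16b + 4c + d = 343
Solving the system yields a = 5, b = 1, c = 1, d = 3.
So h(n) = 5n³ + n² + n + 3.
Check: h(0) = 3. ✓

h(n) = 5n^3 + n^2 + n + 3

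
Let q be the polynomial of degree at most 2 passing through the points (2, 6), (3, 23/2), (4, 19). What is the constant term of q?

1

Write q(s) = as^2 + bs + c. Substituting each data point gives a linear system:
  4a + 2b + c = 6
  9a + 3b + c = 23/2
  16a + 4b + c = 19
Solving the system yields a = 1, b = 1/2, c = 1.
So q(s) = s² + (1/2)s + 1.
The constant term is 1.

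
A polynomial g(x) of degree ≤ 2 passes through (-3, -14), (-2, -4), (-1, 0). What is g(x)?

g(x) = -3x^2 - 5x - 2

Write g(x) = ax^2 + bx + c. Substituting each data point gives a linear system:
  9a - 3b + c = -14
  4a - 2b + c = -4
  a - b + c = 0
Solving the system yields a = -3, b = -5, c = -2.
So g(x) = -3x² - 5x - 2.
Check: g(-1) = 0. ✓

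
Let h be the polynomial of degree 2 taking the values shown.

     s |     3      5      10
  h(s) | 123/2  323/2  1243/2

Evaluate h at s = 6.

Using the Lagrange interpolation formula with nodes 3, 5, 10:
  L_0(s) = (s - 5)(s - 10) / 14
  L_1(s) = (s - 3)(s - 10) / -10
  L_2(s) = (s - 3)(s - 5) / 35
Then h(s) = 123/2·L_0(s) + 323/2·L_1(s) + 1243/2·L_2(s).
Expanding and collecting terms gives h(s) = 6s^2 + 2s + 3/2.
Evaluating at s = 6: h(6) = 459/2.

459/2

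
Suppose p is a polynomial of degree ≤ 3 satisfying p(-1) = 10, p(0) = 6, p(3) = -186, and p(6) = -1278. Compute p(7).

-1982

Write p(n) = an^3 + bn^2 + cn + d. Substituting each data point gives a linear system:
  -a + b - c + d = 10
  d = 6
  27a + 9b + 3c + d = -186
  216a + 36b + 6c + d = -1278
Solving the system yields a = -5, b = -5, c = -4, d = 6.
So p(n) = -5n^3 - 5n^2 - 4n + 6.
Then p(7) = -1982.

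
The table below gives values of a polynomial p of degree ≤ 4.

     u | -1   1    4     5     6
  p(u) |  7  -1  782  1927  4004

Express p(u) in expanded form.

p(u) = 3u^4 + u^3 - 2u^2 - 5u + 2

Write p(u) = au^4 + bu^3 + cu^2 + du + e. Substituting each data point gives a linear system:
  a - b + c - d + e = 7
  a + b + c + d + e = -1
  256a + 64b + 16c + 4d + e = 782
  625a + 125b + 25c + 5d + e = 1927
  1296a + 216b + 36c + 6d + e = 4004
Solving the system yields a = 3, b = 1, c = -2, d = -5, e = 2.
So p(u) = 3u⁴ + u³ - 2u² - 5u + 2.
Check: p(5) = 1927. ✓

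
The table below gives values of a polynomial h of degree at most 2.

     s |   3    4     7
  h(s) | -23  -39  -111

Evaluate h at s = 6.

-83

Using the Lagrange interpolation formula with nodes 3, 4, 7:
  L_0(s) = (s - 4)(s - 7) / 4
  L_1(s) = (s - 3)(s - 7) / -3
  L_2(s) = (s - 3)(s - 4) / 12
Then h(s) = -23·L_0(s) - 39·L_1(s) - 111·L_2(s).
Expanding and collecting terms gives h(s) = -2s² - 2s + 1.
Evaluating at s = 6: h(6) = -83.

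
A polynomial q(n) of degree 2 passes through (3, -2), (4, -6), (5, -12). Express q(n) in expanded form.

Using the Lagrange interpolation formula with nodes 3, 4, 5:
  L_0(n) = (n - 4)(n - 5) / 2
  L_1(n) = (n - 3)(n - 5) / -1
  L_2(n) = (n - 3)(n - 4) / 2
Then q(n) = -2·L_0(n) - 6·L_1(n) - 12·L_2(n).
Expanding and collecting terms gives q(n) = -n^2 + 3n - 2.
Check: q(3) = -2. ✓

q(n) = -n^2 + 3n - 2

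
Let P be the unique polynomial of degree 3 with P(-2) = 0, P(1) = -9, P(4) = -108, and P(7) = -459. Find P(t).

P(t) = -t^3 - 2t^2 - 2t - 4

Using the Lagrange interpolation formula with nodes -2, 1, 4, 7:
  L_0(t) = (t - 1)(t - 4)(t - 7) / -162
  L_1(t) = (t + 2)(t - 4)(t - 7) / 54
  L_2(t) = (t + 2)(t - 1)(t - 7) / -54
  L_3(t) = (t + 2)(t - 1)(t - 4) / 162
Then P(t) = 0·L_0(t) - 9·L_1(t) - 108·L_2(t) - 459·L_3(t).
Expanding and collecting terms gives P(t) = -t^3 - 2t^2 - 2t - 4.
Check: P(-2) = 0. ✓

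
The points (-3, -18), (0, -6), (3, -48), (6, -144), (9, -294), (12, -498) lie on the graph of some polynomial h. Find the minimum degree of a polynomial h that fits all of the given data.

2

Forward differences of the values at x = -3, 0, 3, 6, 9, 12:
  h  : -18  -6  -48  -144  -294  -498
  Δ  : 12  -42  -96  -150  -204
  Δ^2: -54  -54  -54  -54
  Δ^3: 0  0  0
  Δ^4: 0  0
  Δ^5: 0
The second differences are constant (-54) and nonzero, while all higher differences vanish, so the minimal degree is 2.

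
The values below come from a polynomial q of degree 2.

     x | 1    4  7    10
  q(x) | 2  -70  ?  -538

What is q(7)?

-250

On equispaced nodes a degree-2 polynomial has vanishing third forward difference, so
  - q(1) + 3·q(4) - 3·q(7) + q(10) = 0.
Substituting the known values and solving for q(7):
  -3·q(7) = 750
  q(7) = -250.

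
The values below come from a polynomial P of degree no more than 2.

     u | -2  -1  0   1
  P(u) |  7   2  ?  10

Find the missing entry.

The 3 known points determine the degree-2 polynomial uniquely.
Write P(u) = au^2 + bu + c. Substituting each data point gives a linear system:
  4a - 2b + c = 7
  a - b + c = 2
  a + b + c = 10
Solving the system yields a = 3, b = 4, c = 3.
So P(u) = 3u² + 4u + 3.
Then P(0) = 3.

3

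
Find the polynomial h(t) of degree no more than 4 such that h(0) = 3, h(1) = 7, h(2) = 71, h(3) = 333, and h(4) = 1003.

h(t) = 3t^4 + 5t^3 - 6t^2 + 2t + 3

Using the Lagrange interpolation formula with nodes 0, 1, 2, 3, 4:
  L_0(t) = (t - 1)(t - 2)(t - 3)(t - 4) / 24
  L_1(t) = t(t - 2)(t - 3)(t - 4) / -6
  L_2(t) = t(t - 1)(t - 3)(t - 4) / 4
  L_3(t) = t(t - 1)(t - 2)(t - 4) / -6
  L_4(t) = t(t - 1)(t - 2)(t - 3) / 24
Then h(t) = 3·L_0(t) + 7·L_1(t) + 71·L_2(t) + 333·L_3(t) + 1003·L_4(t).
Expanding and collecting terms gives h(t) = 3t^4 + 5t^3 - 6t^2 + 2t + 3.
Check: h(4) = 1003. ✓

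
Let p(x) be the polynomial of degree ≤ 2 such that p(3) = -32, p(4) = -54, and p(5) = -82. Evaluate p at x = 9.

-254

Forward differences of the values at x = 3, 4, 5:
  p  : -32  -54  -82
  Δ  : -22  -28
  Δ^2: -6
The second differences are constant, confirming degree 2.
Interpolating (Newton forward form) and evaluating at x = 9 gives p(9) = -254.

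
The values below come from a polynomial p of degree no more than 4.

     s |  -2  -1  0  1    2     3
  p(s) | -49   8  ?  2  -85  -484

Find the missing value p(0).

The 5 known points determine the degree-4 polynomial uniquely.
Write p(s) = as^4 + bs^3 + cs^2 + ds + e. Substituting each data point gives a linear system:
  16a - 8b + 4c - 2d + e = -49
  a - b + c - d + e = 8
  a + b + c + d + e = 2
  16a + 8b + 4c + 2d + e = -85
  81a + 27b + 9c + 3d + e = -484
Solving the system yields a = -6, b = -2, c = 6, d = -1, e = 5.
So p(s) = -6s⁴ - 2s³ + 6s² - s + 5.
Then p(0) = 5.

5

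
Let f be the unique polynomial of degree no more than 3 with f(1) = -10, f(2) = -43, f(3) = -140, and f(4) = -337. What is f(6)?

-1175

Write f(u) = au^3 + bu^2 + cu + d. Substituting each data point gives a linear system:
  a + b + c + d = -10
  8a + 4b + 2c + d = -43
  27a + 9b + 3c + d = -140
  64a + 16b + 4c + d = -337
Solving the system yields a = -6, b = 4, c = -3, d = -5.
So f(u) = -6u^3 + 4u^2 - 3u - 5.
Then f(6) = -1175.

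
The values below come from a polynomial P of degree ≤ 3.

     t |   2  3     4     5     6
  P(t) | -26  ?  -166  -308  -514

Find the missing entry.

On equispaced nodes a degree-3 polynomial has vanishing fourth forward difference, so
  P(2) - 4·P(3) + 6·P(4) - 4·P(5) + P(6) = 0.
Substituting the known values and solving for P(3):
  -4·P(3) = 304
  P(3) = -76.

-76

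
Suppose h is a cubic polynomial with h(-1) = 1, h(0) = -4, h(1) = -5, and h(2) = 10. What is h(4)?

136

Forward differences of the values at n = -1, 0, 1, 2:
  h  : 1  -4  -5  10
  Δ  : -5  -1  15
  Δ^2: 4  16
  Δ^3: 12
The third differences are constant, confirming degree 3.
Interpolating (Newton forward form) and evaluating at n = 4 gives h(4) = 136.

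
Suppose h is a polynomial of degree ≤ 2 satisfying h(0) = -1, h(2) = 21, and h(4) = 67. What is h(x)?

Write h(x) = ax^2 + bx + c. Substituting each data point gives a linear system:
  c = -1
  4a + 2b + c = 21
  16a + 4b + c = 67
Solving the system yields a = 3, b = 5, c = -1.
So h(x) = 3x^2 + 5x - 1.
Check: h(2) = 21. ✓

h(x) = 3x^2 + 5x - 1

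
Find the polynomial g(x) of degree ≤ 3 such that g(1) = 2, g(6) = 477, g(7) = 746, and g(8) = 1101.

g(x) = 2x^3 + x^2 + 2x - 3

Write g(x) = ax^3 + bx^2 + cx + d. Substituting each data point gives a linear system:
  a + b + c + d = 2
  216a + 36b + 6c + d = 477
  343a + 49b + 7c + d = 746
  512a + 64b + 8c + d = 1101
Solving the system yields a = 2, b = 1, c = 2, d = -3.
So g(x) = 2x^3 + x^2 + 2x - 3.
Check: g(1) = 2. ✓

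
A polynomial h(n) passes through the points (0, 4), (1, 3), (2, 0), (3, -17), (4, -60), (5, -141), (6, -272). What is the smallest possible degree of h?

Forward differences of the values at n = 0, 1, 2, 3, 4, 5, 6:
  h  : 4  3  0  -17  -60  -141  -272
  Δ  : -1  -3  -17  -43  -81  -131
  Δ^2: -2  -14  -26  -38  -50
  Δ^3: -12  -12  -12  -12
  Δ^4: 0  0  0
  Δ^5: 0  0
  Δ^6: 0
The third differences are constant (-12) and nonzero, while all higher differences vanish, so the minimal degree is 3.

3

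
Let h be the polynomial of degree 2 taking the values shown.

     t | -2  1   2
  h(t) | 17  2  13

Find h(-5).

104

Write h(t) = at^2 + bt + c. Substituting each data point gives a linear system:
  4a - 2b + c = 17
  a + b + c = 2
  4a + 2b + c = 13
Solving the system yields a = 4, b = -1, c = -1.
So h(t) = 4t^2 - t - 1.
Then h(-5) = 104.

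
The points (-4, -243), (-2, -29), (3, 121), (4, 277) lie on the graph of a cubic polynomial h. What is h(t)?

Using the Lagrange interpolation formula with nodes -4, -2, 3, 4:
  L_0(t) = (t + 2)(t - 3)(t - 4) / -112
  L_1(t) = (t + 4)(t - 3)(t - 4) / 60
  L_2(t) = (t + 4)(t + 2)(t - 4) / -35
  L_3(t) = (t + 4)(t + 2)(t - 3) / 48
Then h(t) = -243·L_0(t) - 29·L_1(t) + 121·L_2(t) + 277·L_3(t).
Expanding and collecting terms gives h(t) = 4t³ + t² + t + 1.
Check: h(-2) = -29. ✓

h(t) = 4t^3 + t^2 + t + 1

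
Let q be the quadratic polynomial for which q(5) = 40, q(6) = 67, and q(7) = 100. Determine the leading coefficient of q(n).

3

Write q(n) = an^2 + bn + c. Substituting each data point gives a linear system:
  25a + 5b + c = 40
  36a + 6b + c = 67
  49a + 7b + c = 100
Solving the system yields a = 3, b = -6, c = -5.
So q(n) = 3n² - 6n - 5.
The leading coefficient is 3.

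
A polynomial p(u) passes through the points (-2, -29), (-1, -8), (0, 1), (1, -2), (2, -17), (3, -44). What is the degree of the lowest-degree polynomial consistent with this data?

Forward differences of the values at u = -2, -1, 0, 1, 2, 3:
  p  : -29  -8  1  -2  -17  -44
  Δ  : 21  9  -3  -15  -27
  Δ^2: -12  -12  -12  -12
  Δ^3: 0  0  0
  Δ^4: 0  0
  Δ^5: 0
The second differences are constant (-12) and nonzero, while all higher differences vanish, so the minimal degree is 2.

2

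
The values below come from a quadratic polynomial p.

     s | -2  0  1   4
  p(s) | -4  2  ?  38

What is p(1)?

8

The 3 known points determine the degree-2 polynomial uniquely.
Write p(s) = as^2 + bs + c. Substituting each data point gives a linear system:
  4a - 2b + c = -4
  c = 2
  16a + 4b + c = 38
Solving the system yields a = 1, b = 5, c = 2.
So p(s) = s^2 + 5s + 2.
Then p(1) = 8.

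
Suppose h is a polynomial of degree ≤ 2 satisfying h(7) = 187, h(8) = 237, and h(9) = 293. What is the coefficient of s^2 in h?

Write h(s) = as^2 + bs + c. Substituting each data point gives a linear system:
  49a + 7b + c = 187
  64a + 8b + c = 237
  81a + 9b + c = 293
Solving the system yields a = 3, b = 5, c = 5.
So h(s) = 3s^2 + 5s + 5.
The leading coefficient is 3.

3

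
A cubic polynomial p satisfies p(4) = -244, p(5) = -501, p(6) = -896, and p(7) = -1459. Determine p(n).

p(n) = -5n^3 + 6n^2 - 6n + 4

Write p(n) = an^3 + bn^2 + cn + d. Substituting each data point gives a linear system:
  64a + 16b + 4c + d = -244
  125a + 25b + 5c + d = -501
  216a + 36b + 6c + d = -896
  343a + 49b + 7c + d = -1459
Solving the system yields a = -5, b = 6, c = -6, d = 4.
So p(n) = -5n^3 + 6n^2 - 6n + 4.
Check: p(4) = -244. ✓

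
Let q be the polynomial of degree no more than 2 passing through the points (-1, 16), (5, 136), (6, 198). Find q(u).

Write q(u) = au^2 + bu + c. Substituting each data point gives a linear system:
  a - b + c = 16
  25a + 5b + c = 136
  36a + 6b + c = 198
Solving the system yields a = 6, b = -4, c = 6.
So q(u) = 6u^2 - 4u + 6.
Check: q(6) = 198. ✓

q(u) = 6u^2 - 4u + 6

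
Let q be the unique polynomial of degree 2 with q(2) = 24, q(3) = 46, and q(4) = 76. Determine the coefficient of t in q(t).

2

Write q(t) = at^2 + bt + c. Substituting each data point gives a linear system:
  4a + 2b + c = 24
  9a + 3b + c = 46
  16a + 4b + c = 76
Solving the system yields a = 4, b = 2, c = 4.
So q(t) = 4t^2 + 2t + 4.
The coefficient of t is 2.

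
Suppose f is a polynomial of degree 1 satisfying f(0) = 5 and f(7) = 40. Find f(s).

Write f(s) = as + b. Substituting each data point gives a linear system:
  b = 5
  7a + b = 40
Solving the system yields a = 5, b = 5.
So f(s) = 5s + 5.
Check: f(0) = 5. ✓

f(s) = 5s + 5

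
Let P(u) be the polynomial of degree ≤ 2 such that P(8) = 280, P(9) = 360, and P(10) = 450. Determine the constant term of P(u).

Write P(u) = au^2 + bu + c. Substituting each data point gives a linear system:
  64a + 8b + c = 280
  81a + 9b + c = 360
  100a + 10b + c = 450
Solving the system yields a = 5, b = -5, c = 0.
So P(u) = 5u^2 - 5u.
The constant term is 0.

0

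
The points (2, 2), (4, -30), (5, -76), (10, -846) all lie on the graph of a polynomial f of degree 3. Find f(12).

-1518

Write f(x) = ax^3 + bx^2 + cx + d. Substituting each data point gives a linear system:
  8a + 4b + 2c + d = 2
  64a + 16b + 4c + d = -30
  125a + 25b + 5c + d = -76
  1000a + 100b + 10c + d = -846
Solving the system yields a = -1, b = 1, c = 6, d = -6.
So f(x) = -x³ + x² + 6x - 6.
Then f(12) = -1518.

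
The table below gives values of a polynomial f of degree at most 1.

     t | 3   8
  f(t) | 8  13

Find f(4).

Write f(t) = at + b. Substituting each data point gives a linear system:
  3a + b = 8
  8a + b = 13
Solving the system yields a = 1, b = 5.
So f(t) = t + 5.
Then f(4) = 9.

9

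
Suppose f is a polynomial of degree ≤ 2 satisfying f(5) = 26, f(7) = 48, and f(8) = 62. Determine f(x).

Using the Lagrange interpolation formula with nodes 5, 7, 8:
  L_0(x) = (x - 7)(x - 8) / 6
  L_1(x) = (x - 5)(x - 8) / -2
  L_2(x) = (x - 5)(x - 7) / 3
Then f(x) = 26·L_0(x) + 48·L_1(x) + 62·L_2(x).
Expanding and collecting terms gives f(x) = x^2 - x + 6.
Check: f(8) = 62. ✓

f(x) = x^2 - x + 6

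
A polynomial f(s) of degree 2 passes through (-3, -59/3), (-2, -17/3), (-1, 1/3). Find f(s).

Write f(s) = as^2 + bs + c. Substituting each data point gives a linear system:
  9a - 3b + c = -59/3
  4a - 2b + c = -17/3
  a - b + c = 1/3
Solving the system yields a = -4, b = -6, c = -5/3.
So f(s) = -4s^2 - 6s - 5/3.
Check: f(-2) = -17/3. ✓

f(s) = -4s^2 - 6s - 5/3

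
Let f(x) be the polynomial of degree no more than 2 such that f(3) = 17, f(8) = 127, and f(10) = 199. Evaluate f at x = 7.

Write f(x) = ax^2 + bx + c. Substituting each data point gives a linear system:
  9a + 3b + c = 17
  64a + 8b + c = 127
  100a + 10b + c = 199
Solving the system yields a = 2, b = 0, c = -1.
So f(x) = 2x² - 1.
Then f(7) = 97.

97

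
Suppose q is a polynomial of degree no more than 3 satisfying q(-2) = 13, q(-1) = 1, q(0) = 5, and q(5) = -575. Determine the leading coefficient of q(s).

-4

Write q(s) = as^3 + bs^2 + cs + d. Substituting each data point gives a linear system:
  -8a + 4b - 2c + d = 13
  -a + b - c + d = 1
  d = 5
  125a + 25b + 5c + d = -575
Solving the system yields a = -4, b = -4, c = 4, d = 5.
So q(s) = -4s^3 - 4s^2 + 4s + 5.
The leading coefficient is -4.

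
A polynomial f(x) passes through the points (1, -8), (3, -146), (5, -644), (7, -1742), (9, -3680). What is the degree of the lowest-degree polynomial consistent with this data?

Forward differences of the values at x = 1, 3, 5, 7, 9:
  f  : -8  -146  -644  -1742  -3680
  Δ  : -138  -498  -1098  -1938
  Δ^2: -360  -600  -840
  Δ^3: -240  -240
  Δ^4: 0
The third differences are constant (-240) and nonzero, while all higher differences vanish, so the minimal degree is 3.

3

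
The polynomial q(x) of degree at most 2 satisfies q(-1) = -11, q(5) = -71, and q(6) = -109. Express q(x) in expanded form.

Write q(x) = ax^2 + bx + c. Substituting each data point gives a linear system:
  a - b + c = -11
  25a + 5b + c = -71
  36a + 6b + c = -109
Solving the system yields a = -4, b = 6, c = -1.
So q(x) = -4x^2 + 6x - 1.
Check: q(5) = -71. ✓

q(x) = -4x^2 + 6x - 1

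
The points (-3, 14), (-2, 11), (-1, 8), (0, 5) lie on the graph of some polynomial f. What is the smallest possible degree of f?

1

Forward differences of the values at t = -3, -2, -1, 0:
  f  : 14  11  8  5
  Δ  : -3  -3  -3
  Δ^2: 0  0
  Δ^3: 0
The first differences are constant (-3) and nonzero, while all higher differences vanish, so the minimal degree is 1.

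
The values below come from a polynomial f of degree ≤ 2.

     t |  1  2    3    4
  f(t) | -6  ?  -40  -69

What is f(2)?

-19

On equispaced nodes a degree-2 polynomial has vanishing third forward difference, so
  - f(1) + 3·f(2) - 3·f(3) + f(4) = 0.
Substituting the known values and solving for f(2):
  3·f(2) = -57
  f(2) = -19.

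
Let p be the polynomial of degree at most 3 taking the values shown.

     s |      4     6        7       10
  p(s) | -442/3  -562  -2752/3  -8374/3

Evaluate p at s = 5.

-934/3

Using the Lagrange interpolation formula with nodes 4, 6, 7, 10:
  L_0(s) = (s - 6)(s - 7)(s - 10) / -36
  L_1(s) = (s - 4)(s - 7)(s - 10) / 8
  L_2(s) = (s - 4)(s - 6)(s - 10) / -9
  L_3(s) = (s - 4)(s - 6)(s - 7) / 72
Then p(s) = -442/3·L_0(s) - 562·L_1(s) - 2752/3·L_2(s) - 8374/3·L_3(s).
Expanding and collecting terms gives p(s) = -3s^3 + (5/3)s^2 + 4s + 2.
Evaluating at s = 5: p(5) = -934/3.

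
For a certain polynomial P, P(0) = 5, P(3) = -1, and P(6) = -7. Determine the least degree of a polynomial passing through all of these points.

Forward differences of the values at n = 0, 3, 6:
  P  : 5  -1  -7
  Δ  : -6  -6
  Δ^2: 0
The first differences are constant (-6) and nonzero, while all higher differences vanish, so the minimal degree is 1.

1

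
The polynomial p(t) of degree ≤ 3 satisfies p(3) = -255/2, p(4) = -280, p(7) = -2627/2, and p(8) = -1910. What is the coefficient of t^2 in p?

-6

Write p(t) = at^3 + bt^2 + ct + d. Substituting each data point gives a linear system:
  27a + 9b + 3c + d = -255/2
  64a + 16b + 4c + d = -280
  343a + 49b + 7c + d = -2627/2
  512a + 64b + 8c + d = -1910
Solving the system yields a = -3, b = -6, c = 1/2, d = 6.
So p(t) = -3t^3 - 6t^2 + (1/2)t + 6.
The coefficient of t^2 is -6.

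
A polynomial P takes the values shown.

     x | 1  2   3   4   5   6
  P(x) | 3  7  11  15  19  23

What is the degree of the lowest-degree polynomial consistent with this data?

1

Forward differences of the values at x = 1, 2, 3, 4, 5, 6:
  P  : 3  7  11  15  19  23
  Δ  : 4  4  4  4  4
  Δ^2: 0  0  0  0
  Δ^3: 0  0  0
  Δ^4: 0  0
  Δ^5: 0
The first differences are constant (4) and nonzero, while all higher differences vanish, so the minimal degree is 1.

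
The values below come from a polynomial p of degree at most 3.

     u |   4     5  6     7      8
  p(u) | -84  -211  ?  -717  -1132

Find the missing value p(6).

-416

The 4 known points determine the degree-3 polynomial uniquely.
Write p(u) = au^3 + bu^2 + cu + d. Substituting each data point gives a linear system:
  64a + 16b + 4c + d = -84
  125a + 25b + 5c + d = -211
  343a + 49b + 7c + d = -717
  512a + 64b + 8c + d = -1132
Solving the system yields a = -3, b = 6, c = 2, d = 4.
So p(u) = -3u^3 + 6u^2 + 2u + 4.
Then p(6) = -416.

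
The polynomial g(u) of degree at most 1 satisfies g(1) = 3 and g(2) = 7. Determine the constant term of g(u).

Write g(u) = au + b. Substituting each data point gives a linear system:
  a + b = 3
  2a + b = 7
Solving the system yields a = 4, b = -1.
So g(u) = 4u - 1.
The constant term is -1.

-1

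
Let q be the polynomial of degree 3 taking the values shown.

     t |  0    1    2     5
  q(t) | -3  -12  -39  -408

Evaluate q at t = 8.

-1587

Using the Lagrange interpolation formula with nodes 0, 1, 2, 5:
  L_0(t) = (t - 1)(t - 2)(t - 5) / -10
  L_1(t) = t(t - 2)(t - 5) / 4
  L_2(t) = t(t - 1)(t - 5) / -6
  L_3(t) = t(t - 1)(t - 2) / 60
Then q(t) = -3·L_0(t) - 12·L_1(t) - 39·L_2(t) - 408·L_3(t).
Expanding and collecting terms gives q(t) = -3t^3 - 6t - 3.
Evaluating at t = 8: q(8) = -1587.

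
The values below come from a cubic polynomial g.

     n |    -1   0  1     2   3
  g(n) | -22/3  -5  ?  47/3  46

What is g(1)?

On equispaced nodes a degree-3 polynomial has vanishing fourth forward difference, so
  g(-1) - 4·g(0) + 6·g(1) - 4·g(2) + g(3) = 0.
Substituting the known values and solving for g(1):
  6·g(1) = 4
  g(1) = 2/3.

2/3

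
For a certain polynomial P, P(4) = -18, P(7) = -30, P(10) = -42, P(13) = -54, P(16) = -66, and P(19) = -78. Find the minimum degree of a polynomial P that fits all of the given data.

Forward differences of the values at s = 4, 7, 10, 13, 16, 19:
  P  : -18  -30  -42  -54  -66  -78
  Δ  : -12  -12  -12  -12  -12
  Δ^2: 0  0  0  0
  Δ^3: 0  0  0
  Δ^4: 0  0
  Δ^5: 0
The first differences are constant (-12) and nonzero, while all higher differences vanish, so the minimal degree is 1.

1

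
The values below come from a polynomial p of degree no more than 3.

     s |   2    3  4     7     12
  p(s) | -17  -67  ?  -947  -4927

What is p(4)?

-167

The 4 known points determine the degree-3 polynomial uniquely.
Write p(s) = as^3 + bs^2 + cs + d. Substituting each data point gives a linear system:
  8a + 4b + 2c + d = -17
  27a + 9b + 3c + d = -67
  343a + 49b + 7c + d = -947
  1728a + 144b + 12c + d = -4927
Solving the system yields a = -3, b = 2, c = -3, d = 5.
So p(s) = -3s³ + 2s² - 3s + 5.
Then p(4) = -167.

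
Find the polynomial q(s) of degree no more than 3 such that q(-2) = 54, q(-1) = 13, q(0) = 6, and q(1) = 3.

Write q(s) = as^3 + bs^2 + cs + d. Substituting each data point gives a linear system:
  -8a + 4b - 2c + d = 54
  -a + b - c + d = 13
  d = 6
  a + b + c + d = 3
Solving the system yields a = -5, b = 2, c = 0, d = 6.
So q(s) = -5s^3 + 2s^2 + 6.
Check: q(-2) = 54. ✓

q(s) = -5s^3 + 2s^2 + 6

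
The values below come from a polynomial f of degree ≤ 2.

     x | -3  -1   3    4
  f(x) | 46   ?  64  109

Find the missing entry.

The 3 known points determine the degree-2 polynomial uniquely.
Write f(x) = ax^2 + bx + c. Substituting each data point gives a linear system:
  9a - 3b + c = 46
  9a + 3b + c = 64
  16a + 4b + c = 109
Solving the system yields a = 6, b = 3, c = 1.
So f(x) = 6x^2 + 3x + 1.
Then f(-1) = 4.

4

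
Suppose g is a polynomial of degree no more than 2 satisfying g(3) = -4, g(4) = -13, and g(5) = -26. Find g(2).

Forward differences of the values at s = 3, 4, 5:
  g  : -4  -13  -26
  Δ  : -9  -13
  Δ^2: -4
The second differences are constant, confirming degree 2.
Interpolating (Newton forward form) and evaluating at s = 2 gives g(2) = 1.

1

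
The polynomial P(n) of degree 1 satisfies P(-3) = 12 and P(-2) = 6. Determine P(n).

P(n) = -6n - 6

Write P(n) = an + b. Substituting each data point gives a linear system:
  -3a + b = 12
  -2a + b = 6
Solving the system yields a = -6, b = -6.
So P(n) = -6n - 6.
Check: P(-2) = 6. ✓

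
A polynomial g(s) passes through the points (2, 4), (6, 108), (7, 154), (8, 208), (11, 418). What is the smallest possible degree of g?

Divided differences on the nodes 2, 6, 7, 8, 11:
  order 0: 4  108  154  208  418
  order 1: 26  46  54  70
  order 2: 4  4  4
  order 3: 0  0
  order 4: 0
The order-2 divided differences are all 4 (nonzero) and every higher order vanishes, so the data lies on a polynomial of degree exactly 2.

2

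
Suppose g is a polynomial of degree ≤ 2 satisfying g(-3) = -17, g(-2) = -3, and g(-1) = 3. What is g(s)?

Using the Lagrange interpolation formula with nodes -3, -2, -1:
  L_0(s) = (s + 2)(s + 1) / 2
  L_1(s) = (s + 3)(s + 1) / -1
  L_2(s) = (s + 3)(s + 2) / 2
Then g(s) = -17·L_0(s) - 3·L_1(s) + 3·L_2(s).
Expanding and collecting terms gives g(s) = -4s^2 - 6s + 1.
Check: g(-1) = 3. ✓

g(s) = -4s^2 - 6s + 1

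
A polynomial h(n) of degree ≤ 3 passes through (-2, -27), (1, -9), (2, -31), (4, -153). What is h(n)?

h(n) = -n^3 - 6n^2 + 3n - 5

Write h(n) = an^3 + bn^2 + cn + d. Substituting each data point gives a linear system:
  -8a + 4b - 2c + d = -27
  a + b + c + d = -9
  8a + 4b + 2c + d = -31
  64a + 16b + 4c + d = -153
Solving the system yields a = -1, b = -6, c = 3, d = -5.
So h(n) = -n^3 - 6n^2 + 3n - 5.
Check: h(4) = -153. ✓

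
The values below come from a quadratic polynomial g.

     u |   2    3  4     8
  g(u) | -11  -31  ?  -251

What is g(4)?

-59

The 3 known points determine the degree-2 polynomial uniquely.
Write g(u) = au^2 + bu + c. Substituting each data point gives a linear system:
  4a + 2b + c = -11
  9a + 3b + c = -31
  64a + 8b + c = -251
Solving the system yields a = -4, b = 0, c = 5.
So g(u) = -4u² + 5.
Then g(4) = -59.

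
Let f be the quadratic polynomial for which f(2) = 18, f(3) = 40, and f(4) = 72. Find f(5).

Write f(n) = an^2 + bn + c. Substituting each data point gives a linear system:
  4a + 2b + c = 18
  9a + 3b + c = 40
  16a + 4b + c = 72
Solving the system yields a = 5, b = -3, c = 4.
So f(n) = 5n^2 - 3n + 4.
Then f(5) = 114.

114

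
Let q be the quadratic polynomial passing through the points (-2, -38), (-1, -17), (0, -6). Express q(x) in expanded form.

q(x) = -5x^2 + 6x - 6

Write q(x) = ax^2 + bx + c. Substituting each data point gives a linear system:
  4a - 2b + c = -38
  a - b + c = -17
  c = -6
Solving the system yields a = -5, b = 6, c = -6.
So q(x) = -5x^2 + 6x - 6.
Check: q(0) = -6. ✓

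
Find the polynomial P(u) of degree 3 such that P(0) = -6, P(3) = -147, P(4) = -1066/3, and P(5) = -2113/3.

Write P(u) = au^3 + bu^2 + cu + d. Substituting each data point gives a linear system:
  d = -6
  27a + 9b + 3c + d = -147
  64a + 16b + 4c + d = -1066/3
  125a + 25b + 5c + d = -2113/3
Solving the system yields a = -6, b = 5/3, c = 2, d = -6.
So P(u) = -6u^3 + (5/3)u^2 + 2u - 6.
Check: P(5) = -2113/3. ✓

P(u) = -6u^3 + (5/3)u^2 + 2u - 6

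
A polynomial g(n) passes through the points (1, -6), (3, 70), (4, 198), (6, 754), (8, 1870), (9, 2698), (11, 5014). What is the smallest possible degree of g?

Divided differences on the nodes 1, 3, 4, 6, 8, 9, 11:
  order 0: -6  70  198  754  1870  2698  5014
  order 1: 38  128  278  558  828  1158
  order 2: 30  50  70  90  110
  order 3: 4  4  4  4
  order 4: 0  0  0
  order 5: 0  0
  order 6: 0
The order-3 divided differences are all 4 (nonzero) and every higher order vanishes, so the data lies on a polynomial of degree exactly 3.

3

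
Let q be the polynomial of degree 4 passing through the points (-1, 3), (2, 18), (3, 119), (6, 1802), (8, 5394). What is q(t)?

Using the Lagrange interpolation formula with nodes -1, 2, 3, 6, 8:
  L_0(t) = (t - 2)(t - 3)(t - 6)(t - 8) / 756
  L_1(t) = (t + 1)(t - 3)(t - 6)(t - 8) / -72
  L_2(t) = (t + 1)(t - 2)(t - 6)(t - 8) / 60
  L_3(t) = (t + 1)(t - 2)(t - 3)(t - 8) / -168
  L_4(t) = (t + 1)(t - 2)(t - 3)(t - 6) / 540
Then q(t) = 3·L_0(t) + 18·L_1(t) + 119·L_2(t) + 1802·L_3(t) + 5394·L_4(t).
Expanding and collecting terms gives q(t) = t⁴ + 3t³ - 3t² - 6t + 2.
Check: q(6) = 1802. ✓

q(t) = t^4 + 3t^3 - 3t^2 - 6t + 2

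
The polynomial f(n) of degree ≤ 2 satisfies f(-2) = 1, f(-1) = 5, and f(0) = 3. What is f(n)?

Using the Lagrange interpolation formula with nodes -2, -1, 0:
  L_0(n) = (n + 1)n / 2
  L_1(n) = (n + 2)n / -1
  L_2(n) = (n + 2)(n + 1) / 2
Then f(n) = 1·L_0(n) + 5·L_1(n) + 3·L_2(n).
Expanding and collecting terms gives f(n) = -3n^2 - 5n + 3.
Check: f(-1) = 5. ✓

f(n) = -3n^2 - 5n + 3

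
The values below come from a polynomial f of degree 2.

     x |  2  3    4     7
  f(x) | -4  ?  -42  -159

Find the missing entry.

-19

The 3 known points determine the degree-2 polynomial uniquely.
Write f(x) = ax^2 + bx + c. Substituting each data point gives a linear system:
  4a + 2b + c = -4
  16a + 4b + c = -42
  49a + 7b + c = -159
Solving the system yields a = -4, b = 5, c = 2.
So f(x) = -4x^2 + 5x + 2.
Then f(3) = -19.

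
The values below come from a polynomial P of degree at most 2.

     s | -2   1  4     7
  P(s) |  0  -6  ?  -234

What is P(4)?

On equispaced nodes a degree-2 polynomial has vanishing third forward difference, so
  - P(-2) + 3·P(1) - 3·P(4) + P(7) = 0.
Substituting the known values and solving for P(4):
  -3·P(4) = 252
  P(4) = -84.

-84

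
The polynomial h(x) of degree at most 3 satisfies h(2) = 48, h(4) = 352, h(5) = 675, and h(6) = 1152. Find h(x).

Write h(x) = ax^3 + bx^2 + cx + d. Substituting each data point gives a linear system:
  8a + 4b + 2c + d = 48
  64a + 16b + 4c + d = 352
  125a + 25b + 5c + d = 675
  216a + 36b + 6c + d = 1152
Solving the system yields a = 5, b = 2, c = 0, d = 0.
So h(x) = 5x^3 + 2x^2.
Check: h(5) = 675. ✓

h(x) = 5x^3 + 2x^2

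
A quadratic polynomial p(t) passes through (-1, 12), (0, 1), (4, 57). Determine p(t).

Write p(t) = at^2 + bt + c. Substituting each data point gives a linear system:
  a - b + c = 12
  c = 1
  16a + 4b + c = 57
Solving the system yields a = 5, b = -6, c = 1.
So p(t) = 5t² - 6t + 1.
Check: p(0) = 1. ✓

p(t) = 5t^2 - 6t + 1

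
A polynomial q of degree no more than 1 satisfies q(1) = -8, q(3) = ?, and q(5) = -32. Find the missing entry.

On equispaced nodes a degree-1 polynomial has vanishing second forward difference, so
  q(1) - 2·q(3) + q(5) = 0.
Substituting the known values and solving for q(3):
  -2·q(3) = 40
  q(3) = -20.

-20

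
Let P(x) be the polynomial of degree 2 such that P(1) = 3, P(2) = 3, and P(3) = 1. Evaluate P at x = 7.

-27

Write P(x) = ax^2 + bx + c. Substituting each data point gives a linear system:
  a + b + c = 3
  4a + 2b + c = 3
  9a + 3b + c = 1
Solving the system yields a = -1, b = 3, c = 1.
So P(x) = -x^2 + 3x + 1.
Then P(7) = -27.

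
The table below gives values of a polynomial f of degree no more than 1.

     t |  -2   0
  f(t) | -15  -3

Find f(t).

f(t) = 6t - 3

Using the Lagrange interpolation formula with nodes -2, 0:
  L_0(t) = t / -2
  L_1(t) = (t + 2) / 2
Then f(t) = -15·L_0(t) - 3·L_1(t).
Expanding and collecting terms gives f(t) = 6t - 3.
Check: f(0) = -3. ✓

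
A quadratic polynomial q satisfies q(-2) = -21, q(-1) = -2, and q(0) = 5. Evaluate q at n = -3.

-52

Write q(n) = an^2 + bn + c. Substituting each data point gives a linear system:
  4a - 2b + c = -21
  a - b + c = -2
  c = 5
Solving the system yields a = -6, b = 1, c = 5.
So q(n) = -6n² + n + 5.
Then q(-3) = -52.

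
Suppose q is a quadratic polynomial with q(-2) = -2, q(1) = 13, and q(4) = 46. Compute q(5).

61

Using the Lagrange interpolation formula with nodes -2, 1, 4:
  L_0(u) = (u - 1)(u - 4) / 18
  L_1(u) = (u + 2)(u - 4) / -9
  L_2(u) = (u + 2)(u - 1) / 18
Then q(u) = -2·L_0(u) + 13·L_1(u) + 46·L_2(u).
Expanding and collecting terms gives q(u) = u^2 + 6u + 6.
Evaluating at u = 5: q(5) = 61.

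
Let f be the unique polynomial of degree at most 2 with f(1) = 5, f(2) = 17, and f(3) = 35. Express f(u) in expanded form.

Using the Lagrange interpolation formula with nodes 1, 2, 3:
  L_0(u) = (u - 2)(u - 3) / 2
  L_1(u) = (u - 1)(u - 3) / -1
  L_2(u) = (u - 1)(u - 2) / 2
Then f(u) = 5·L_0(u) + 17·L_1(u) + 35·L_2(u).
Expanding and collecting terms gives f(u) = 3u^2 + 3u - 1.
Check: f(2) = 17. ✓

f(u) = 3u^2 + 3u - 1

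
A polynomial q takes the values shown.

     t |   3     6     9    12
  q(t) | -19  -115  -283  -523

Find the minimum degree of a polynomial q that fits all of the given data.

2

Forward differences of the values at t = 3, 6, 9, 12:
  q  : -19  -115  -283  -523
  Δ  : -96  -168  -240
  Δ^2: -72  -72
  Δ^3: 0
The second differences are constant (-72) and nonzero, while all higher differences vanish, so the minimal degree is 2.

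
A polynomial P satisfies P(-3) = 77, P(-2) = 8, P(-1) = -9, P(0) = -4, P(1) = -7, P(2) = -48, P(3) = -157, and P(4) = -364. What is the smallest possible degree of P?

Forward differences of the values at x = -3, -2, -1, 0, 1, 2, 3, 4:
  P  : 77  8  -9  -4  -7  -48  -157  -364
  Δ  : -69  -17  5  -3  -41  -109  -207
  Δ^2: 52  22  -8  -38  -68  -98
  Δ^3: -30  -30  -30  -30  -30
  Δ^4: 0  0  0  0
  Δ^5: 0  0  0
  Δ^6: 0  0
  Δ^7: 0
The third differences are constant (-30) and nonzero, while all higher differences vanish, so the minimal degree is 3.

3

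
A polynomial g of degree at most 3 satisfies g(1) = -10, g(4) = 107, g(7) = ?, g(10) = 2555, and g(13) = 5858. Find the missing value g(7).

On equispaced nodes a degree-3 polynomial has vanishing fourth forward difference, so
  g(1) - 4·g(4) + 6·g(7) - 4·g(10) + g(13) = 0.
Substituting the known values and solving for g(7):
  6·g(7) = 4800
  g(7) = 800.

800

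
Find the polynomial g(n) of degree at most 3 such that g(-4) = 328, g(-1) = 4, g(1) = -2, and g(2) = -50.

g(n) = -6n^3 - 3n^2 + 3n + 4

Write g(n) = an^3 + bn^2 + cn + d. Substituting each data point gives a linear system:
  -64a + 16b - 4c + d = 328
  -a + b - c + d = 4
  a + b + c + d = -2
  8a + 4b + 2c + d = -50
Solving the system yields a = -6, b = -3, c = 3, d = 4.
So g(n) = -6n^3 - 3n^2 + 3n + 4.
Check: g(1) = -2. ✓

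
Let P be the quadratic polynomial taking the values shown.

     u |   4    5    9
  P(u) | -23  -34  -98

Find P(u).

P(u) = -u^2 - 2u + 1

Using the Lagrange interpolation formula with nodes 4, 5, 9:
  L_0(u) = (u - 5)(u - 9) / 5
  L_1(u) = (u - 4)(u - 9) / -4
  L_2(u) = (u - 4)(u - 5) / 20
Then P(u) = -23·L_0(u) - 34·L_1(u) - 98·L_2(u).
Expanding and collecting terms gives P(u) = -u^2 - 2u + 1.
Check: P(9) = -98. ✓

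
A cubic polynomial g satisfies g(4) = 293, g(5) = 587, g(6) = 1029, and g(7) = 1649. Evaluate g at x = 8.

Using the Lagrange interpolation formula with nodes 4, 5, 6, 7:
  L_0(x) = (x - 5)(x - 6)(x - 7) / -6
  L_1(x) = (x - 4)(x - 6)(x - 7) / 2
  L_2(x) = (x - 4)(x - 5)(x - 7) / -2
  L_3(x) = (x - 4)(x - 5)(x - 6) / 6
Then g(x) = 293·L_0(x) + 587·L_1(x) + 1029·L_2(x) + 1649·L_3(x).
Expanding and collecting terms gives g(x) = 5x^3 - x^2 - 2x - 3.
Evaluating at x = 8: g(8) = 2477.

2477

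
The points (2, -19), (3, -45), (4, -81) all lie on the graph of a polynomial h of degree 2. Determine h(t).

Write h(t) = at^2 + bt + c. Substituting each data point gives a linear system:
  4a + 2b + c = -19
  9a + 3b + c = -45
  16a + 4b + c = -81
Solving the system yields a = -5, b = -1, c = 3.
So h(t) = -5t^2 - t + 3.
Check: h(4) = -81. ✓

h(t) = -5t^2 - t + 3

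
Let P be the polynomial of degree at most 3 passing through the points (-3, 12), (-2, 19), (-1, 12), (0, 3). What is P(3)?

Write P(t) = at^3 + bt^2 + ct + d. Substituting each data point gives a linear system:
  -27a + 9b - 3c + d = 12
  -8a + 4b - 2c + d = 19
  -a + b - c + d = 12
  d = 3
Solving the system yields a = 2, b = 5, c = -6, d = 3.
So P(t) = 2t^3 + 5t^2 - 6t + 3.
Then P(3) = 84.

84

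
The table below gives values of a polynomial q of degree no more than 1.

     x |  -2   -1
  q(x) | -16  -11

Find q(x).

Using the Lagrange interpolation formula with nodes -2, -1:
  L_0(x) = (x + 1) / -1
  L_1(x) = (x + 2) / 1
Then q(x) = -16·L_0(x) - 11·L_1(x).
Expanding and collecting terms gives q(x) = 5x - 6.
Check: q(-2) = -16. ✓

q(x) = 5x - 6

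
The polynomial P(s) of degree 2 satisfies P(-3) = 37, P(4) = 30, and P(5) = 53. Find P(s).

Using the Lagrange interpolation formula with nodes -3, 4, 5:
  L_0(s) = (s - 4)(s - 5) / 56
  L_1(s) = (s + 3)(s - 5) / -7
  L_2(s) = (s + 3)(s - 4) / 8
Then P(s) = 37·L_0(s) + 30·L_1(s) + 53·L_2(s).
Expanding and collecting terms gives P(s) = 3s² - 4s - 2.
Check: P(5) = 53. ✓

P(s) = 3s^2 - 4s - 2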